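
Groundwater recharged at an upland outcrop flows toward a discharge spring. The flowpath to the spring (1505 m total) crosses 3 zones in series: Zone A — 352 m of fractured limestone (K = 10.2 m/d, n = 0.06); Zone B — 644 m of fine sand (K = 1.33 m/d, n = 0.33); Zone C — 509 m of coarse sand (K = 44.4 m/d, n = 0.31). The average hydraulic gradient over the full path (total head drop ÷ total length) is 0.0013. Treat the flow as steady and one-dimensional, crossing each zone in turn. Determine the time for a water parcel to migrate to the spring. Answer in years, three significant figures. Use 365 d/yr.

Steady 1-D flow in series ⇒ the Darcy flux q is identical in every zone and the zone head losses add (resistances L/K in series).
Σ(L/K) = 352/10.2 + 644/1.33 + 509/44.4 = 34.51 + 484.2 + 11.46 = 530.2 d
K_eq = L_total / Σ(L/K) = 1505 / 530.2 = 2.839 m/d
q = K_eq · i = 2.839 × 0.0013 = 0.003690 m/d (same in every zone)
Zone A: v = q/n = 0.003690/0.06 = 0.06150 m/d → t_A = 352/0.06150 = 5723 d
Zone B: v = q/n = 0.003690/0.33 = 0.01118 m/d → t_B = 644/0.01118 = 57590 d
Zone C: v = q/n = 0.003690/0.31 = 0.01190 m/d → t_C = 509/0.01190 = 42760 d
Total t = 5723 + 57590 + 42760 = 106100 d
   = 106100 / 365 = 291 yr

291 years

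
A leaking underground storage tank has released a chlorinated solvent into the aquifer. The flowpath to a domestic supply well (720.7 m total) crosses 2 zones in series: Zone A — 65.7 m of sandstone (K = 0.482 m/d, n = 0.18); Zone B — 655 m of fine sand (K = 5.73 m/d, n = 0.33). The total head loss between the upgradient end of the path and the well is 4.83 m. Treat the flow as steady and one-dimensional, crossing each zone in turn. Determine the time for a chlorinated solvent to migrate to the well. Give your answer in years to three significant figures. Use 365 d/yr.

Continuity: the same q passes through each zone, so ΔH = q·Σ(L_j/K_j) — the zones act as resistances in series.
Σ(L/K) = 65.7/0.482 + 655/5.73 = 136.3 + 114.3 = 250.6 d
q = ΔH / Σ(L/K) = 4.83 / 250.6 = 0.01927 m/d (same in every zone)
Zone A: v = q/n = 0.01927/0.18 = 0.1071 m/d → t_A = 65.7/0.1071 = 613.6 d
Zone B: v = q/n = 0.01927/0.33 = 0.05840 m/d → t_B = 655/0.05840 = 11220 d
Total t = 613.6 + 11220 = 11830 d
   = 11830 / 365 = 32.4 yr

32.4 years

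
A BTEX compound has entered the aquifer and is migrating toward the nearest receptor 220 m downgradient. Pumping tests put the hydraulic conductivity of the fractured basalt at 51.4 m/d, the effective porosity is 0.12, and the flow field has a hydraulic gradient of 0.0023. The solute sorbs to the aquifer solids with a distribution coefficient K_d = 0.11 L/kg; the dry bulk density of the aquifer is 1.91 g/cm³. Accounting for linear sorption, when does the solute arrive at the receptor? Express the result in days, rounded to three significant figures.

Darcy flux q = K·i = 51.4 × 0.0023 = 0.1182 m/d
v_s = q/n_e = 0.1182/0.12 = 0.9852 m/d
Retardation R = 1 + ρ_b·K_d/n = 1 + 1.91×0.11/0.12 = 2.751
Contaminant velocity v_c = v/R = 0.9852/2.751 = 0.3581 m/d
t = L/v_c = 220/0.3581 = 614.3 d

614 days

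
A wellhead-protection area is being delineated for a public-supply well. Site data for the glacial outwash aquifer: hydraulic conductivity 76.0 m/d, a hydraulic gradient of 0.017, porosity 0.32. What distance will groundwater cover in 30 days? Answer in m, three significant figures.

121 m

Specific discharge q = 76.0 × 0.017 = 1.292 m/d
v_s = q/n_e = 1.292/0.32 = 4.038 m/d
L = v × T = 4.038 × 30 = 121.1 m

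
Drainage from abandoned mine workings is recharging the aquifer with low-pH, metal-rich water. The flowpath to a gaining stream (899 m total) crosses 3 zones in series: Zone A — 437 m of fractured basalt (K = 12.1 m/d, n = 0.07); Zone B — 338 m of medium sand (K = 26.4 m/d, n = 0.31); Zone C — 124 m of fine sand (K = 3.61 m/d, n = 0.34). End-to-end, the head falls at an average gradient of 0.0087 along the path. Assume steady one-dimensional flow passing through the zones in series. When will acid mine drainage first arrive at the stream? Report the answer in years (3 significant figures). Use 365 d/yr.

5.18 years

For zones in series the flux q is common to all zones; the equivalent conductivity is the harmonic (thickness-weighted) mean, K_eq = L_total / Σ(L_j/K_j).
Σ(L/K) = 437/12.1 + 338/26.4 + 124/3.61 = 36.12 + 12.80 + 34.35 = 83.27 d
K_eq = L_total / Σ(L/K) = 899 / 83.27 = 10.80 m/d
q = K_eq · i = 10.80 × 0.0087 = 0.09393 m/d (same in every zone)
Zone A: v = q/n = 0.09393/0.07 = 1.342 m/d → t_A = 437/1.342 = 325.7 d
Zone B: v = q/n = 0.09393/0.31 = 0.3030 m/d → t_B = 338/0.3030 = 1116 d
Zone C: v = q/n = 0.09393/0.34 = 0.2763 m/d → t_C = 124/0.2763 = 448.8 d
Total t = 325.7 + 1116 + 448.8 = 1890 d
   = 1890 / 365 = 5.18 yr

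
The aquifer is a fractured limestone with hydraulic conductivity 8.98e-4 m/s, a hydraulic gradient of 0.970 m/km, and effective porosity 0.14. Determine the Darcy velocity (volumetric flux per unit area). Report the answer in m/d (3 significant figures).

0.0753 m/d

K = 8.98e-4 m/s × 86400 s/d = 77.59 m/d
Specific discharge q = 77.59 × 9.7e-4 = 0.07526 m/d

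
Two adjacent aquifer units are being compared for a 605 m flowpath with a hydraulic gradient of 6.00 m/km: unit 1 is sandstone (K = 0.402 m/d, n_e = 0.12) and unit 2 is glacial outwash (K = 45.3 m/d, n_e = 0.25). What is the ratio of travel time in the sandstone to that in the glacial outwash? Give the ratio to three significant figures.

54.1

Unit 1 (sandstone): v = 0.402×0.0060/0.12 = 0.02010 m/d, t = 605/0.02010 = 30100 d
Unit 2 (glacial outwash): v = 45.3×0.0060/0.25 = 1.087 m/d, t = 605/1.087 = 556.5 d
t(sandstone) / t(glacial outwash) = 30100/556.5 = 54.1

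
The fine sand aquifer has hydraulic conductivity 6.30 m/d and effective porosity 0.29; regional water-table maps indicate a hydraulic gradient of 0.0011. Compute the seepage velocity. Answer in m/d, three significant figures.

Darcy flux q = K·i = 6.30 × 0.0011 = 0.006930 m/d
Average linear velocity = 0.006930 / 0.29 = 0.02390 m/d

0.0239 m/d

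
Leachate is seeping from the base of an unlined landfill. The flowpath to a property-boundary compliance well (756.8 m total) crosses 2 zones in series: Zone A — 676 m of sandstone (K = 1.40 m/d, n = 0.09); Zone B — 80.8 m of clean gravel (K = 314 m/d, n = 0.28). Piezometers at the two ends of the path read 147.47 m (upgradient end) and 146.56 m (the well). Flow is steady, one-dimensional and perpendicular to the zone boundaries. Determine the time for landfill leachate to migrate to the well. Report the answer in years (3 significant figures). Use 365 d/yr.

121 years

Total head drop ΔH = 147.47 − 146.56 = 0.91 m
Continuity: the same q passes through each zone, so ΔH = q·Σ(L_j/K_j) — the zones act as resistances in series.
Σ(L/K) = 676/1.40 + 80.8/314 = 482.9 + 0.2573 = 483.1 d
q = ΔH / Σ(L/K) = 0.91 / 483.1 = 0.001884 m/d (same in every zone)
Zone A: v = q/n = 0.001884/0.09 = 0.02093 m/d → t_A = 676/0.02093 = 32300 d
Zone B: v = q/n = 0.001884/0.28 = 0.006727 m/d → t_B = 80.8/0.006727 = 12010 d
Total t = 32300 + 12010 = 44310 d
   = 44310 / 365 = 121 yr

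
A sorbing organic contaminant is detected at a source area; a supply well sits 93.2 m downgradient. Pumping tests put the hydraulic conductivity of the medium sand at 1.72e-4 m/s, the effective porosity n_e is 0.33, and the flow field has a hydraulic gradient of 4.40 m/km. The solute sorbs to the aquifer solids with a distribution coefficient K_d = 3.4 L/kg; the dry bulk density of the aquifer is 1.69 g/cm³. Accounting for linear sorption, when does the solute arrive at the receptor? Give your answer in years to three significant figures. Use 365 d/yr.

K = 1.72e-4 m/s × 86400 s/d = 14.86 m/d
q = Ki = 14.86 × 0.0044 = 0.06539 m/d
Average linear velocity = 0.06539 / 0.33 = 0.1981 m/d
Retardation R = 1 + ρ_b·K_d/n = 1 + 1.69×3.4/0.33 = 18.41
Contaminant velocity v_c = v/R = 0.1981/18.41 = 0.01076 m/d
t = L/v_c = 93.2/0.01076 = 8660 d
   = 8660/365 = 23.7 yr

23.7 years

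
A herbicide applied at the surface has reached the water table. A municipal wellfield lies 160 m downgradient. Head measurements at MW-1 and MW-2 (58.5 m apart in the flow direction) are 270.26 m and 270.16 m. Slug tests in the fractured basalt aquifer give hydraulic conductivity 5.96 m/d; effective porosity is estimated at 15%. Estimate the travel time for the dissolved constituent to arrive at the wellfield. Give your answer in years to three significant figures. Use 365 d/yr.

6.45 years

Hydraulic gradient i = (270.26 − 270.16) / 58.5 = 0.10 / 58.5 = 0.001709
Darcy flux q = K·i = 5.96 × 0.001709 = 0.01019 m/d
Seepage velocity v = q / n = 0.01019 / 0.15 = 0.06792 m/d
t = L / v = 160 / 0.06792 = 2356 d
   = 2356 / 365 = 6.45 yr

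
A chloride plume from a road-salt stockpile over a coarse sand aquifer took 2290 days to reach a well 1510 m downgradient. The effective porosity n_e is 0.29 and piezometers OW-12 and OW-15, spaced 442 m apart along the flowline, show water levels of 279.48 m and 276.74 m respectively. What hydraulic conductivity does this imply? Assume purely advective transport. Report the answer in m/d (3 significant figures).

Hydraulic gradient i = (279.48 − 276.74) / 442 = 2.74 / 442 = 0.006199
v = L / t = 1510 / 2290 = 0.6594 m/d
K = v · n / i = 0.6594 × 0.29 / 0.006199 = 30.8 m/d

30.8 m/d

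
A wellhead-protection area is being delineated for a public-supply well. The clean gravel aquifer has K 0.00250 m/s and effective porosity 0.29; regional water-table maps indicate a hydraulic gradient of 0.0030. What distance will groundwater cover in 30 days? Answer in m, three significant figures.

K = 0.00250 m/s × 86400 s/d = 216.0 m/d
Specific discharge q = 216.0 × 0.0030 = 0.6480 m/d
Average linear velocity = 0.6480 / 0.29 = 2.234 m/d
L = v × T = 2.234 × 30 = 67.03 m

67.0 m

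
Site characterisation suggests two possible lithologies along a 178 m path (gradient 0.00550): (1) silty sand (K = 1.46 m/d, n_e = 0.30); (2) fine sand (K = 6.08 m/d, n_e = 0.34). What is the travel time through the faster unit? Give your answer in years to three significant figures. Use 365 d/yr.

4.96 years

Unit 1 (silty sand): v = 1.46×0.0055/0.30 = 0.02677 m/d, t = 178/0.02677 = 6650 d
Unit 2 (fine sand): v = 6.08×0.0055/0.34 = 0.09835 m/d, t = 178/0.09835 = 1810 d
Faster: 1810 d / 365 = 4.96 yr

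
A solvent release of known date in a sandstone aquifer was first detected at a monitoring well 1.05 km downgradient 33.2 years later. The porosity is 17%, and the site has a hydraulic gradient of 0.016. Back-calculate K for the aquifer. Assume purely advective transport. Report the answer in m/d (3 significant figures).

t = 33.2 years = 12120 d
L = 1.05 km = 1050 m
v = L / t = 1050 / 12120 = 0.08665 m/d
K = v · n / i = 0.08665 × 0.17 / 0.016 = 0.921 m/d

0.921 m/d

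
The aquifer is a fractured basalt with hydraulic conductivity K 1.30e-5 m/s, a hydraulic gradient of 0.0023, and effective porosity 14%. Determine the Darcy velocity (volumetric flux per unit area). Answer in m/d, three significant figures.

0.00258 m/d

K = 1.30e-5 m/s × 86400 s/d = 1.123 m/d
q = Ki = 1.123 × 0.0023 = 0.002583 m/d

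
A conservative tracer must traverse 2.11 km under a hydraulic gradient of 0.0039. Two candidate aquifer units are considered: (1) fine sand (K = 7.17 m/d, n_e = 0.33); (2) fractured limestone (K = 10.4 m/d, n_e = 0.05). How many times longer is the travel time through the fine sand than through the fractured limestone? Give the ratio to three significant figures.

Unit 1 (fine sand): v = 7.17×0.0039/0.33 = 0.08474 m/d, t = 2110/0.08474 = 24900 d
Unit 2 (fractured limestone): v = 10.4×0.0039/0.05 = 0.8112 m/d, t = 2110/0.8112 = 2601 d
t(fine sand) / t(fractured limestone) = 24900/2601 = 9.57

9.57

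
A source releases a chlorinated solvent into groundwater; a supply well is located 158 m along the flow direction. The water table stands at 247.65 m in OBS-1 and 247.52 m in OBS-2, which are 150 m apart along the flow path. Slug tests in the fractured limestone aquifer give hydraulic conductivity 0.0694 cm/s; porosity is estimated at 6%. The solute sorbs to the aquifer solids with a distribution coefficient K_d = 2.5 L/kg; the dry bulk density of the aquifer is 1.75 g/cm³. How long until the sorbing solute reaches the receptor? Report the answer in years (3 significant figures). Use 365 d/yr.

36.9 years

Hydraulic gradient i = (247.65 − 247.52) / 150 = 0.13 / 150 = 8.667e-4
K = 0.0694 cm/s × 864 = 59.96 m/d
q = Ki = 59.96 × 8.667e-4 = 0.05197 m/d
v = Ki/n = 59.96·8.667e-4/0.06 = 0.8661 m/d
Retardation R = 1 + ρ_b·K_d/n = 1 + 1.75×2.5/0.06 = 73.92
Contaminant velocity v_c = v/R = 0.8661/73.92 = 0.01172 m/d
t = L/v_c = 158/0.01172 = 13480 d
   = 13480/365 = 36.9 yr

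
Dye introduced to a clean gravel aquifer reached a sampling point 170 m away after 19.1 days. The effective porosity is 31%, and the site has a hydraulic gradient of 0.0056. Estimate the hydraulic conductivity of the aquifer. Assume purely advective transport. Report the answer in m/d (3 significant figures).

v = L / t = 170 / 19.1 = 8.901 m/d
K = v · n / i = 8.901 × 0.31 / 0.0056 = 493 m/d

493 m/d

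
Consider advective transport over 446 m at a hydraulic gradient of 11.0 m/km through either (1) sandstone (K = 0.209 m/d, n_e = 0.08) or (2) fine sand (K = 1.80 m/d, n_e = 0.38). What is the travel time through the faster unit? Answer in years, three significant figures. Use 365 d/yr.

23.5 years

Unit 1 (sandstone): v = 0.209×0.011/0.08 = 0.02874 m/d, t = 446/0.02874 = 15520 d
Unit 2 (fine sand): v = 1.80×0.011/0.38 = 0.05211 m/d, t = 446/0.05211 = 8560 d
Faster: 8560 d / 365 = 23.5 yr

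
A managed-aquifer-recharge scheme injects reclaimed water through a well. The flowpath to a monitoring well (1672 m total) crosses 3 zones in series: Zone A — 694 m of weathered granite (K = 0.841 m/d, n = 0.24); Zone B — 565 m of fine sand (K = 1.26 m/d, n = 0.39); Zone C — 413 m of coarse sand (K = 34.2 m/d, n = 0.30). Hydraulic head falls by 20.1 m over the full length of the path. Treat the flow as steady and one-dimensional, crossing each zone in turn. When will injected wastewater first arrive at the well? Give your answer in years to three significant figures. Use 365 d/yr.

Steady 1-D flow in series ⇒ the Darcy flux q is identical in every zone and the zone head losses add (resistances L/K in series).
Σ(L/K) = 694/0.841 + 565/1.26 + 413/34.2 = 825.2 + 448.4 + 12.08 = 1286 d
q = ΔH / Σ(L/K) = 20.1 / 1286 = 0.01563 m/d (same in every zone)
Zone A: v = q/n = 0.01563/0.24 = 0.06514 m/d → t_A = 694/0.06514 = 10650 d
Zone B: v = q/n = 0.01563/0.39 = 0.04009 m/d → t_B = 565/0.04009 = 14090 d
Zone C: v = q/n = 0.01563/0.30 = 0.05211 m/d → t_C = 413/0.05211 = 7925 d
Total t = 10650 + 14090 + 7925 = 32670 d
   = 32670 / 365 = 89.5 yr

89.5 years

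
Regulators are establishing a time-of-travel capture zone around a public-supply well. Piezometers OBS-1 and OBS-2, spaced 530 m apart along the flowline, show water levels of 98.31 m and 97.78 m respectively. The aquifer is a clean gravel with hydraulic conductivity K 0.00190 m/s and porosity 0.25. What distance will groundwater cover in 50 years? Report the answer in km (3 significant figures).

12.0 km

Hydraulic gradient i = (98.31 − 97.78) / 530 = 0.53 / 530 = 0.001000
K = 0.00190 m/s × 86400 s/d = 164.2 m/d
Specific discharge q = 164.2 × 0.001000 = 0.1642 m/d
Seepage velocity v = q / n = 0.1642 / 0.25 = 0.6566 m/d
T = 50 yr × 365 = 18250 d
L = v × T = 0.6566 × 18250 = 11980 m
   = 12.0 km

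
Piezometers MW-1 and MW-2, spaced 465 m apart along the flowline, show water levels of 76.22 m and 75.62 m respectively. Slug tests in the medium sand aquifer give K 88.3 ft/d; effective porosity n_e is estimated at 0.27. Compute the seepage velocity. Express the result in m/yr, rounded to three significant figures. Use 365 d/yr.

46.9 m/yr

Hydraulic gradient i = (76.22 − 75.62) / 465 = 0.60 / 465 = 0.001290
K = 88.3 ft/d × 0.3048 = 26.91 m/d
q = Ki = 26.91 × 0.001290 = 0.03473 m/d
Seepage velocity v = q / n = 0.03473 / 0.27 = 0.1286 m/d
   = 0.1286 × 365 = 46.9 m/yr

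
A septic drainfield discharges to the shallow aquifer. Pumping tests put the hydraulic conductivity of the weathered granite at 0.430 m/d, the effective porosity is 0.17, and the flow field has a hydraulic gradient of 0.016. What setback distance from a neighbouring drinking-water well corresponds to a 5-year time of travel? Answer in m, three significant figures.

73.9 m

Specific discharge q = 0.430 × 0.016 = 0.006880 m/d
Average linear velocity = 0.006880 / 0.17 = 0.04047 m/d
T = 5 yr × 365 = 1825 d
L = v × T = 0.04047 × 1825 = 73.86 m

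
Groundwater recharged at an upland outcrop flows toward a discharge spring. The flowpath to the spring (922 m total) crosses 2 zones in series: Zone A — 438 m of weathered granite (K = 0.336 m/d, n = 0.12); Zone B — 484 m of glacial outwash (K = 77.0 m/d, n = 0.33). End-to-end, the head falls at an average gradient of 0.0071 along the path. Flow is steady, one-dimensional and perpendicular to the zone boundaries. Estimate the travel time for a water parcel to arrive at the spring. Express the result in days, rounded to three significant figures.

Continuity: the same q passes through each zone, so ΔH = q·Σ(L_j/K_j) — the zones act as resistances in series.
Σ(L/K) = 438/0.336 + 484/77.0 = 1304 + 6.286 = 1310 d
K_eq = L_total / Σ(L/K) = 922 / 1310 = 0.7039 m/d
q = K_eq · i = 0.7039 × 0.0071 = 0.004998 m/d (same in every zone)
Zone A: v = q/n = 0.004998/0.12 = 0.04165 m/d → t_A = 438/0.04165 = 10520 d
Zone B: v = q/n = 0.004998/0.33 = 0.01514 m/d → t_B = 484/0.01514 = 31960 d
Total t = 10520 + 31960 = 42480 d

42500 days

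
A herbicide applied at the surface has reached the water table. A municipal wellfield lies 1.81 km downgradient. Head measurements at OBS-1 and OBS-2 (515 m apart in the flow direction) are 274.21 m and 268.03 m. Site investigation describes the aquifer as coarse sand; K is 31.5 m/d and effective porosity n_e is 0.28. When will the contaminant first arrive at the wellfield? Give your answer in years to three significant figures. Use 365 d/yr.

3.67 years

Hydraulic gradient i = (274.21 − 268.03) / 515 = 6.18 / 515 = 0.01200
Darcy flux q = K·i = 31.5 × 0.01200 = 0.3780 m/d
v = Ki/n = 31.5·0.01200/0.28 = 1.350 m/d
L = 1.81 km = 1810 m
t = L / v = 1810 / 1.350 = 1341 d
   = 1341 / 365 = 3.67 yr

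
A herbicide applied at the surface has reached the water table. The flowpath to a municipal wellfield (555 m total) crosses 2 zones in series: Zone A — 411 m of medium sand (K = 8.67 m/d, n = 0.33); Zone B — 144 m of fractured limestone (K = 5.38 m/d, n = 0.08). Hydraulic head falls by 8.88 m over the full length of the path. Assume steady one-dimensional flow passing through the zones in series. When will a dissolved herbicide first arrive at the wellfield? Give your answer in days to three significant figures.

Continuity: the same q passes through each zone, so ΔH = q·Σ(L_j/K_j) — the zones act as resistances in series.
Σ(L/K) = 411/8.67 + 144/5.38 = 47.40 + 26.77 = 74.17 d
q = ΔH / Σ(L/K) = 8.88 / 74.17 = 0.1197 m/d (same in every zone)
Zone A: v = q/n = 0.1197/0.33 = 0.3628 m/d → t_A = 411/0.3628 = 1133 d
Zone B: v = q/n = 0.1197/0.08 = 1.497 m/d → t_B = 144/1.497 = 96.22 d
Total t = 1133 + 96.22 = 1229 d

1230 days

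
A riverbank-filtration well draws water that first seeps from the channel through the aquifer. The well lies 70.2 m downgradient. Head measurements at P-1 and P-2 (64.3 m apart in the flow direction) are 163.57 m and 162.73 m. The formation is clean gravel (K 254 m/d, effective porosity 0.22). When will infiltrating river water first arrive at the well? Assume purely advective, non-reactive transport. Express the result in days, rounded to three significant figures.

Hydraulic gradient i = (163.57 − 162.73) / 64.3 = 0.84 / 64.3 = 0.01306
q = Ki = 254 × 0.01306 = 3.318 m/d
Average linear velocity = 3.318 / 0.22 = 15.08 m/d
t = L / v = 70.2 / 15.08 = 4.654 d

4.65 days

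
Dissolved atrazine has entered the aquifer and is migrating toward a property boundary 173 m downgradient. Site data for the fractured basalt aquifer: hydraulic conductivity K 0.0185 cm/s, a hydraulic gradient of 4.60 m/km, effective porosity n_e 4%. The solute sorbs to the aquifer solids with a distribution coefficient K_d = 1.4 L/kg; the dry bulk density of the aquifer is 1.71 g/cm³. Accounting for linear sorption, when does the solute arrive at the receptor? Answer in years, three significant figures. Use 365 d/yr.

15.7 years

K = 0.0185 cm/s × 864 = 15.98 m/d
Specific discharge q = 15.98 × 0.0046 = 0.07353 m/d
v_s = q/n_e = 0.07353/0.04 = 1.838 m/d
Retardation R = 1 + ρ_b·K_d/n = 1 + 1.71×1.4/0.04 = 60.85
Contaminant velocity v_c = v/R = 1.838/60.85 = 0.03021 m/d
t = L/v_c = 173/0.03021 = 5727 d
   = 5727/365 = 15.7 yr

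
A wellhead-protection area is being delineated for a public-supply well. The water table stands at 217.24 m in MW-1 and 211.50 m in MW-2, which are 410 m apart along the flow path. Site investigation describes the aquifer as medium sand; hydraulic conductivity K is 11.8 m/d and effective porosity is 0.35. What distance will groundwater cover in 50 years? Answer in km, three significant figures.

Hydraulic gradient i = (217.24 − 211.50) / 410 = 5.74 / 410 = 0.01400
q = Ki = 11.8 × 0.01400 = 0.1652 m/d
v_s = q/n_e = 0.1652/0.35 = 0.4720 m/d
T = 50 yr × 365 = 18250 d
L = v × T = 0.4720 × 18250 = 8614 m
   = 8.61 km

8.61 km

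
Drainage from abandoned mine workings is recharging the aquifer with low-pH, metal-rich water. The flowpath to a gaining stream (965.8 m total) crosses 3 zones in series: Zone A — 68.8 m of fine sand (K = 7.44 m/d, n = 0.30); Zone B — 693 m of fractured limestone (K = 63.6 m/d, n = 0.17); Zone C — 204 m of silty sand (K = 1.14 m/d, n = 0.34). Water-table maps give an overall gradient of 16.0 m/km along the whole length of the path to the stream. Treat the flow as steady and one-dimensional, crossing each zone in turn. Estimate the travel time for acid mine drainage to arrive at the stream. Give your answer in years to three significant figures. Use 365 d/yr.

For zones in series the flux q is common to all zones; the equivalent conductivity is the harmonic (thickness-weighted) mean, K_eq = L_total / Σ(L_j/K_j).
Σ(L/K) = 68.8/7.44 + 693/63.6 + 204/1.14 = 9.247 + 10.90 + 178.9 = 199.1 d
K_eq = L_total / Σ(L/K) = 965.8 / 199.1 = 4.851 m/d
q = K_eq · i = 4.851 × 0.016 = 0.07762 m/d (same in every zone)
Zone A: v = q/n = 0.07762/0.30 = 0.2587 m/d → t_A = 68.8/0.2587 = 265.9 d
Zone B: v = q/n = 0.07762/0.17 = 0.4566 m/d → t_B = 693/0.4566 = 1518 d
Zone C: v = q/n = 0.07762/0.34 = 0.2283 m/d → t_C = 204/0.2283 = 893.6 d
Total t = 265.9 + 1518 + 893.6 = 2677 d
   = 2677 / 365 = 7.34 yr

7.34 years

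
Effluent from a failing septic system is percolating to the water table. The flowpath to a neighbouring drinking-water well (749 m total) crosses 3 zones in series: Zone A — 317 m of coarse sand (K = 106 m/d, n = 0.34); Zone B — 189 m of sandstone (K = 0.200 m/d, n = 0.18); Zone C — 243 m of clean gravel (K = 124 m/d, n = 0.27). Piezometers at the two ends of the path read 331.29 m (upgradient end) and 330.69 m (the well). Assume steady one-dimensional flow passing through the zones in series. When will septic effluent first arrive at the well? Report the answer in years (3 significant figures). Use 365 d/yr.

900 years

Total head drop ΔH = 331.29 − 330.69 = 0.60 m
Continuity: the same q passes through each zone, so ΔH = q·Σ(L_j/K_j) — the zones act as resistances in series.
Σ(L/K) = 317/106 + 189/0.200 + 243/124 = 2.991 + 945.0 + 1.960 = 950.0 d
q = ΔH / Σ(L/K) = 0.60 / 950.0 = 6.316e-4 m/d (same in every zone)
Zone A: v = q/n = 6.316e-4/0.34 = 0.001858 m/d → t_A = 317/0.001858 = 170600 d
Zone B: v = q/n = 6.316e-4/0.18 = 0.003509 m/d → t_B = 189/0.003509 = 53860 d
Zone C: v = q/n = 6.316e-4/0.27 = 0.002339 m/d → t_C = 243/0.002339 = 103900 d
Total t = 170600 + 53860 + 103900 = 328400 d
   = 328400 / 365 = 900 yr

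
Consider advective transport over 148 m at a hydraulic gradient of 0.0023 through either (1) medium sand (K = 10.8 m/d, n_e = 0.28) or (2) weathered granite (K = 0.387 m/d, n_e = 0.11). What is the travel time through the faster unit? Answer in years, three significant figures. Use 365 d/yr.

4.57 years

Unit 1 (medium sand): v = 10.8×0.0023/0.28 = 0.08871 m/d, t = 148/0.08871 = 1668 d
Unit 2 (weathered granite): v = 0.387×0.0023/0.11 = 0.008092 m/d, t = 148/0.008092 = 18290 d
Faster: 1668 d / 365 = 4.57 yr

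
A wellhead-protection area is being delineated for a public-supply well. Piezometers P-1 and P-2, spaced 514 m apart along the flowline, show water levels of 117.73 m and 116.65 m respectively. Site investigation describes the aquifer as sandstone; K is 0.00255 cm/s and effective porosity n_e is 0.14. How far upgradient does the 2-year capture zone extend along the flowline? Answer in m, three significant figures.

Hydraulic gradient i = (117.73 − 116.65) / 514 = 1.08 / 514 = 0.002101
K = 0.00255 cm/s × 864 = 2.203 m/d
Specific discharge q = 2.203 × 0.002101 = 0.004629 m/d
Seepage velocity v = q / n = 0.004629 / 0.14 = 0.03307 m/d
T = 2 yr × 365 = 730 d
L = v × T = 0.03307 × 730 = 24.14 m

24.1 m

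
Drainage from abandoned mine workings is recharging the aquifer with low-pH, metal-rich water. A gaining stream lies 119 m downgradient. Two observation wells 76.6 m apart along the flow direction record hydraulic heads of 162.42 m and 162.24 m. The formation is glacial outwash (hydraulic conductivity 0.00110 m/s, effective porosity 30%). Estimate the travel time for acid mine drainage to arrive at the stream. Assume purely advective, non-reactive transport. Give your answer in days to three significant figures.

160 days

Hydraulic gradient i = (162.42 − 162.24) / 76.6 = 0.18 / 76.6 = 0.002350
K = 0.00110 m/s × 86400 s/d = 95.04 m/d
Darcy flux q = K·i = 95.04 × 0.002350 = 0.2233 m/d
v_s = q/n_e = 0.2233/0.30 = 0.7444 m/d
t = L / v = 119 / 0.7444 = 159.9 d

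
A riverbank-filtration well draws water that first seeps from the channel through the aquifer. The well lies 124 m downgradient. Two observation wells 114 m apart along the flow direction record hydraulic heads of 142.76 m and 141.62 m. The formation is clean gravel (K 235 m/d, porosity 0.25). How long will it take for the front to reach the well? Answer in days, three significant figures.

Hydraulic gradient i = (142.76 − 141.62) / 114 = 1.14 / 114 = 0.01000
q = Ki = 235 × 0.01000 = 2.350 m/d
v = Ki/n = 235·0.01000/0.25 = 9.400 m/d
t = L / v = 124 / 9.400 = 13.19 d

13.2 days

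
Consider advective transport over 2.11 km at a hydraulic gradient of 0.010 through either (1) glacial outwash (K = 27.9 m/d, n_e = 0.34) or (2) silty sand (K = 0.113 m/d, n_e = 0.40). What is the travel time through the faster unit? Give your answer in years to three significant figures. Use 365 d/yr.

Unit 1 (glacial outwash): v = 27.9×0.010/0.34 = 0.8206 m/d, t = 2110/0.8206 = 2571 d
Unit 2 (silty sand): v = 0.113×0.010/0.40 = 0.002825 m/d, t = 2110/0.002825 = 746900 d
Faster: 2571 d / 365 = 7.04 yr

7.04 years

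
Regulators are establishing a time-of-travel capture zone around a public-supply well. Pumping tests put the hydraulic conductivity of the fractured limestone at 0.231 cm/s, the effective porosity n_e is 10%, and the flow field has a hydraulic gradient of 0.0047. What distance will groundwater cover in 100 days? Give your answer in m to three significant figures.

938 m

K = 0.231 cm/s × 864 = 199.6 m/d
q = Ki = 199.6 × 0.0047 = 0.9380 m/d
Average linear velocity = 0.9380 / 0.10 = 9.380 m/d
L = v × T = 9.380 × 100 = 938.0 m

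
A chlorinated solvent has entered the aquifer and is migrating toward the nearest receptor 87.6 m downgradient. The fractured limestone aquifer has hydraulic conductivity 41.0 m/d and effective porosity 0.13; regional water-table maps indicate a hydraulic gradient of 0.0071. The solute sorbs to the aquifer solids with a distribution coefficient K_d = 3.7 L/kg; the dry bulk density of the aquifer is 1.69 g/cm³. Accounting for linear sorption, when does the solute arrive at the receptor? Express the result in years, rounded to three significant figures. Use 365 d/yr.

Darcy flux q = K·i = 41.0 × 0.0071 = 0.2911 m/d
v = Ki/n = 41.0·0.0071/0.13 = 2.239 m/d
Retardation R = 1 + ρ_b·K_d/n = 1 + 1.69×3.7/0.13 = 49.10
Contaminant velocity v_c = v/R = 2.239/49.10 = 0.04561 m/d
t = L/v_c = 87.6/0.04561 = 1921 d
   = 1921/365 = 5.26 yr

5.26 years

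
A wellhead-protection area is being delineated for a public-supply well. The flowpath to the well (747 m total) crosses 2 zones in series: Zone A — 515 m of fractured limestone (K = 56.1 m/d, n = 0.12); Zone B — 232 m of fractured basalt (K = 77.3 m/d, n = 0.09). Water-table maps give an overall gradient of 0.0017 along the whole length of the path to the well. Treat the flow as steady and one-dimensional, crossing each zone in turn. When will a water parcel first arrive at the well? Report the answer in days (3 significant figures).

Steady 1-D flow in series ⇒ the Darcy flux q is identical in every zone and the zone head losses add (resistances L/K in series).
Σ(L/K) = 515/56.1 + 232/77.3 = 9.180 + 3.001 = 12.18 d
K_eq = L_total / Σ(L/K) = 747 / 12.18 = 61.32 m/d
q = K_eq · i = 61.32 × 0.0017 = 0.1042 m/d (same in every zone)
Zone A: v = q/n = 0.1042/0.12 = 0.8687 m/d → t_A = 515/0.8687 = 592.8 d
Zone B: v = q/n = 0.1042/0.09 = 1.158 m/d → t_B = 232/1.158 = 200.3 d
Total t = 592.8 + 200.3 = 793.1 d

793 days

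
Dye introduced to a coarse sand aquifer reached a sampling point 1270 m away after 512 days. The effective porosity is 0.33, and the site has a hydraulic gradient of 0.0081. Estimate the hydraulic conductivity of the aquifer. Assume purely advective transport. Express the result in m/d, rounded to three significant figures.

v = L / t = 1270 / 512 = 2.480 m/d
K = v · n / i = 2.480 × 0.33 / 0.0081 = 101 m/d

101 m/d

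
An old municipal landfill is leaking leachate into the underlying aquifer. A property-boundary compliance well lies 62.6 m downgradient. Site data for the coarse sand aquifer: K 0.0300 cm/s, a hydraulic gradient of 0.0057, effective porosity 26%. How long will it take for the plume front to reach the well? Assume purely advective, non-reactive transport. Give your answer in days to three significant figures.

110 days

K = 0.0300 cm/s × 864 = 25.92 m/d
Specific discharge q = 25.92 × 0.0057 = 0.1477 m/d
v = Ki/n = 25.92·0.0057/0.26 = 0.5682 m/d
t = L / v = 62.6 / 0.5682 = 110.2 d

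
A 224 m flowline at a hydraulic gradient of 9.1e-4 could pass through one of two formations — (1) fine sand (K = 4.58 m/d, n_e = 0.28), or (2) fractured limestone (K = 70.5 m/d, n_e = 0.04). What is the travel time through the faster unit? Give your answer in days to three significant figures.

Unit 1 (fine sand): v = 4.58×9.1e-4/0.28 = 0.01488 m/d, t = 224/0.01488 = 15050 d
Unit 2 (fractured limestone): v = 70.5×9.1e-4/0.04 = 1.604 m/d, t = 224/1.604 = 139.7 d
Faster unit: t = 140 d

140 days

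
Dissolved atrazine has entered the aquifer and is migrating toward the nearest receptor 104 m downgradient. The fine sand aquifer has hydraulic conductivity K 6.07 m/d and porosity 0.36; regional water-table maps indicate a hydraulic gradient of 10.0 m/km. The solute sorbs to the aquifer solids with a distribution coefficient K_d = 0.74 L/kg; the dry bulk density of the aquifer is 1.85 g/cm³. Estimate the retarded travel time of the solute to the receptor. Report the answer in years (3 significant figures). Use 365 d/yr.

8.12 years

q = Ki = 6.07 × 0.010 = 0.06070 m/d
v_s = q/n_e = 0.06070/0.36 = 0.1686 m/d
Retardation R = 1 + ρ_b·K_d/n = 1 + 1.85×0.74/0.36 = 4.803
Contaminant velocity v_c = v/R = 0.1686/4.803 = 0.03511 m/d
t = L/v_c = 104/0.03511 = 2962 d
   = 2962/365 = 8.12 yr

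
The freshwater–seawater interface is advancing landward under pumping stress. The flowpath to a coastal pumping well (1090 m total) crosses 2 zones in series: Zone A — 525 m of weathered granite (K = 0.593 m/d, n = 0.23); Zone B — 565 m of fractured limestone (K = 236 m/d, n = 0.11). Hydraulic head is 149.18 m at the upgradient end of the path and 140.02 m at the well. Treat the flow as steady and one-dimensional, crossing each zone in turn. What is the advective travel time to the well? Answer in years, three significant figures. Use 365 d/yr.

48.6 years

Total head drop ΔH = 149.18 − 140.02 = 9.16 m
Continuity: the same q passes through each zone, so ΔH = q·Σ(L_j/K_j) — the zones act as resistances in series.
Σ(L/K) = 525/0.593 + 565/236 = 885.3 + 2.394 = 887.7 d
q = ΔH / Σ(L/K) = 9.16 / 887.7 = 0.01032 m/d (same in every zone)
Zone A: v = q/n = 0.01032/0.23 = 0.04486 m/d → t_A = 525/0.04486 = 11700 d
Zone B: v = q/n = 0.01032/0.11 = 0.09380 m/d → t_B = 565/0.09380 = 6023 d
Total t = 11700 + 6023 = 17730 d
   = 17730 / 365 = 48.6 yr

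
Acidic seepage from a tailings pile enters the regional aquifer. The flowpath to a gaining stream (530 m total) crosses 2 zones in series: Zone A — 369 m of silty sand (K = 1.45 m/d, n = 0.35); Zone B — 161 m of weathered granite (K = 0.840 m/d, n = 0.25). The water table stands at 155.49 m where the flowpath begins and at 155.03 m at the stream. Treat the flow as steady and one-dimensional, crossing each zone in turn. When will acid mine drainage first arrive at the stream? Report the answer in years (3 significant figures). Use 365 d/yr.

Total head drop ΔH = 155.49 − 155.03 = 0.46 m
Continuity: the same q passes through each zone, so ΔH = q·Σ(L_j/K_j) — the zones act as resistances in series.
Σ(L/K) = 369/1.45 + 161/0.840 = 254.5 + 191.7 = 446.1 d
q = ΔH / Σ(L/K) = 0.46 / 446.1 = 0.001031 m/d (same in every zone)
Zone A: v = q/n = 0.001031/0.35 = 0.002946 m/d → t_A = 369/0.002946 = 125300 d
Zone B: v = q/n = 0.001031/0.25 = 0.004124 m/d → t_B = 161/0.004124 = 39040 d
Total t = 125300 + 39040 = 164300 d
   = 164300 / 365 = 450 yr

450 years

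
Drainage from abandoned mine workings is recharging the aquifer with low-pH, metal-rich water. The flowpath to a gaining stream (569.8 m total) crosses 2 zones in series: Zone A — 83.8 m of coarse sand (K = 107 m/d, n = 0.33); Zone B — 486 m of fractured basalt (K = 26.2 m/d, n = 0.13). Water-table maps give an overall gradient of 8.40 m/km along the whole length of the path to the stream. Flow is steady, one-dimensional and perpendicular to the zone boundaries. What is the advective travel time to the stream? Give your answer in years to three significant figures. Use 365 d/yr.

Continuity: the same q passes through each zone, so ΔH = q·Σ(L_j/K_j) — the zones act as resistances in series.
Σ(L/K) = 83.8/107 + 486/26.2 = 0.7832 + 18.55 = 19.33 d
K_eq = L_total / Σ(L/K) = 569.8 / 19.33 = 29.47 m/d
q = K_eq · i = 29.47 × 0.0084 = 0.2476 m/d (same in every zone)
Zone A: v = q/n = 0.2476/0.33 = 0.7502 m/d → t_A = 83.8/0.7502 = 111.7 d
Zone B: v = q/n = 0.2476/0.13 = 1.904 m/d → t_B = 486/1.904 = 255.2 d
Total t = 111.7 + 255.2 = 366.9 d
   = 366.9 / 365 = 1.01 yr

1.01 years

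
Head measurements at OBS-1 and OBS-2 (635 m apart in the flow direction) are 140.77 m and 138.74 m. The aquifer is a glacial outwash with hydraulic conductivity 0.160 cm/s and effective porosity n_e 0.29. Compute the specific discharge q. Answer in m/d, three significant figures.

0.442 m/d

Hydraulic gradient i = (140.77 − 138.74) / 635 = 2.03 / 635 = 0.003197
K = 0.160 cm/s × 864 = 138.2 m/d
q = Ki = 138.2 × 0.003197 = 0.4419 m/d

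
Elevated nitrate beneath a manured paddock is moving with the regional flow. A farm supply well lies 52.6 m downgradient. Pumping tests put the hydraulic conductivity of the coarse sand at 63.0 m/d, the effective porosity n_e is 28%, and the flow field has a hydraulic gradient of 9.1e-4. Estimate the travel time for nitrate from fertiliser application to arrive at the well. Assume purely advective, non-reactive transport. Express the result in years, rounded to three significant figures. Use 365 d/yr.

0.704 years

q = Ki = 63.0 × 9.1e-4 = 0.05733 m/d
Average linear velocity = 0.05733 / 0.28 = 0.2048 m/d
t = L / v = 52.6 / 0.2048 = 256.9 d
   = 256.9 / 365 = 0.704 yr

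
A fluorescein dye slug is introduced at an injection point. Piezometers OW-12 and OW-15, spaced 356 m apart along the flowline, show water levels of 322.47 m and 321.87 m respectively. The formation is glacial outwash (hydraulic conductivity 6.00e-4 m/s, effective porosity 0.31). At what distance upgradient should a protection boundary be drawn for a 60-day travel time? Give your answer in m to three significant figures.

16.9 m

Hydraulic gradient i = (322.47 − 321.87) / 356 = 0.60 / 356 = 0.001685
K = 6.00e-4 m/s × 86400 s/d = 51.84 m/d
Specific discharge q = 51.84 × 0.001685 = 0.08737 m/d
Average linear velocity = 0.08737 / 0.31 = 0.2818 m/d
L = v × T = 0.2818 × 60 = 16.91 m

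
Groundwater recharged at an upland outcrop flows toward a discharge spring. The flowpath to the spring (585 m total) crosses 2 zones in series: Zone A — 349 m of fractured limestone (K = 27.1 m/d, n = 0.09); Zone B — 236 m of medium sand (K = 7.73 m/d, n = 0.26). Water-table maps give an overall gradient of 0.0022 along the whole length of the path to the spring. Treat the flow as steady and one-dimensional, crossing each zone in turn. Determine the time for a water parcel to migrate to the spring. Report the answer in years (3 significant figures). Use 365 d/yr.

For zones in series the flux q is common to all zones; the equivalent conductivity is the harmonic (thickness-weighted) mean, K_eq = L_total / Σ(L_j/K_j).
Σ(L/K) = 349/27.1 + 236/7.73 = 12.88 + 30.53 = 43.41 d
K_eq = L_total / Σ(L/K) = 585 / 43.41 = 13.48 m/d
q = K_eq · i = 13.48 × 0.0022 = 0.02965 m/d (same in every zone)
Zone A: v = q/n = 0.02965/0.09 = 0.3294 m/d → t_A = 349/0.3294 = 1059 d
Zone B: v = q/n = 0.02965/0.26 = 0.1140 m/d → t_B = 236/0.1140 = 2070 d
Total t = 1059 + 2070 = 3129 d
   = 3129 / 365 = 8.57 yr

8.57 years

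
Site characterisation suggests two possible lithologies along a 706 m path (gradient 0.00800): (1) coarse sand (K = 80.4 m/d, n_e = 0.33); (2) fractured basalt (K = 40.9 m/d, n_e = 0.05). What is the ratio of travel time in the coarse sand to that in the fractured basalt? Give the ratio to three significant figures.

3.36

Unit 1 (coarse sand): v = 80.4×0.0080/0.33 = 1.949 m/d, t = 706/1.949 = 362.2 d
Unit 2 (fractured basalt): v = 40.9×0.0080/0.05 = 6.544 m/d, t = 706/6.544 = 107.9 d
t(coarse sand) / t(fractured basalt) = 362.2/107.9 = 3.36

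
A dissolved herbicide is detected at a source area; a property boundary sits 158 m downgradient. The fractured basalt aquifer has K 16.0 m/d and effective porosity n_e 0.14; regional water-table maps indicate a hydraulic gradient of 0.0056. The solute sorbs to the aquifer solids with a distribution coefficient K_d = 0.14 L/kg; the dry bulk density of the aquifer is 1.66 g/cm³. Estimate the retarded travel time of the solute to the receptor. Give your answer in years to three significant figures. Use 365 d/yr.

q = Ki = 16.0 × 0.0056 = 0.08960 m/d
v = Ki/n = 16.0·0.0056/0.14 = 0.6400 m/d
Retardation R = 1 + ρ_b·K_d/n = 1 + 1.66×0.14/0.14 = 2.660
Contaminant velocity v_c = v/R = 0.6400/2.660 = 0.2406 m/d
t = L/v_c = 158/0.2406 = 656.7 d
   = 656.7/365 = 1.80 yr

1.80 years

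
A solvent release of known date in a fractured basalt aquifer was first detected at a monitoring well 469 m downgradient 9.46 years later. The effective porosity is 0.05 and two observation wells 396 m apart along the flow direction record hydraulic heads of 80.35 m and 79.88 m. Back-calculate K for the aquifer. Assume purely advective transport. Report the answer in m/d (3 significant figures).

Hydraulic gradient i = (80.35 − 79.88) / 396 = 0.47 / 396 = 0.001187
t = 9.46 years = 3453 d
v = L / t = 469 / 3453 = 0.1358 m/d
K = v · n / i = 0.1358 × 0.05 / 0.001187 = 5.72 m/d

5.72 m/d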